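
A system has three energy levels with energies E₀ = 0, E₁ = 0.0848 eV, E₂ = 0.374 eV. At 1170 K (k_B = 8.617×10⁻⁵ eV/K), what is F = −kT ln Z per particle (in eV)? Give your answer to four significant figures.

k_BT = 8.617×10⁻⁵ × 1170 K = 0.100819 eV.
Eᵢ/kT = 0, 0.841111, 3.70962.
Z = Σ e^(−Eᵢ/kT) = e^(−0) + e^(−0.841111) + e^(−3.70962) = 1.00000 + 0.431231 + 0.0244868 = 1.45572.
F = −kT ln Z = −0.100819 × ln(1.45572) = −0.100819 × 0.375501 = -0.03786 eV.

-0.03786 eV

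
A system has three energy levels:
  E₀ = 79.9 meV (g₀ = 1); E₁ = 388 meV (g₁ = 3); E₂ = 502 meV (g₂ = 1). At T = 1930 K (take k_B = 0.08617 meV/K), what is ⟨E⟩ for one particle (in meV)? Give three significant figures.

k_BT = 0.08617 × 1930 K = 166.31 meV.
Eᵢ/kT = 0.48043, 2.3330, 3.0185.
Z = Σ gᵢe^(−Eᵢ/kT) = 1·e^(−0.48043) + 3·e^(−2.3330) + 1·e^(−3.0185) = 0.61852 + 0.29101 + 0.048874 = 0.95840.
⟨E⟩ = Σ Eᵢ gᵢe^(−Eᵢ/kT) / Z = (79.9·0.61852 + 388·0.29101 + 502·0.048874) / 0.95840 = 195 meV.

195 meV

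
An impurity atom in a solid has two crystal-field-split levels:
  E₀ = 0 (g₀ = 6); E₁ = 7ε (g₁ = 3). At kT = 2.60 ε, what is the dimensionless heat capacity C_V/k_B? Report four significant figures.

0.2296

Eᵢ/kT = 0, 2.69231.
Z = Σ gᵢe^(−Eᵢ/kT) = 6·e^(−0) + 3·e^(−2.69231) = 6.00000 + 0.203173 = 6.20317.
⟨E⟩ = 0.229272 ε, ⟨E²⟩ = 1.60490 ε².
C_V/k_B = (⟨E²⟩ − ⟨E⟩²)/(kT)² = (1.60490 − 0.0525656)/6.76000 = 0.2296.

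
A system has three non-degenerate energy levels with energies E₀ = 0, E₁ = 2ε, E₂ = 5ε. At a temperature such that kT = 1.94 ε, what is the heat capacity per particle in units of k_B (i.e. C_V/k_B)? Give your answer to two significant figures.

0.46

Eᵢ/kT = 0, 1.031, 2.577.
Z = Σ e^(−Eᵢ/kT) = e^(−0) + e^(−1.031) + e^(−2.577) = 1.000 + 0.3567 + 0.07600 = 1.433.
⟨E⟩ = 0.7630 ε, ⟨E²⟩ = 2.322 ε².
C_V/k_B = (⟨E²⟩ − ⟨E⟩²)/(kT)² = (2.322 − 0.5822)/3.764 = 0.46.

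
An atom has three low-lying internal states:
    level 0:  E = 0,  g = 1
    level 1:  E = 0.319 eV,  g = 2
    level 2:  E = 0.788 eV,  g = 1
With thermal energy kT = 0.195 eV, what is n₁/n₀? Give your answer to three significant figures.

0.390

n₁/n₀ = (g₁/g₀) exp[−(E₁−E₀)/kT] = (2/1) × exp(−(0.319 eV)/(0.195 eV)) = (2/1) × exp(-1.6359) = 0.390.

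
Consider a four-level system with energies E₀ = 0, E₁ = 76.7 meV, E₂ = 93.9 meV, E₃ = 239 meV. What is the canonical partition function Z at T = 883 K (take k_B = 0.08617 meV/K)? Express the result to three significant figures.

Z = 1.70

k_BT = 0.08617 × 883 K = 76.088 meV.
Eᵢ/kT = 0, 1.0080, 1.2341, 3.1411.
Z = Σ e^(−Eᵢ/kT) = e^(−0) + e^(−1.0080) + e^(−1.2341) + e^(−3.1411) = 1.0000 + 0.36495 + 0.29110 + 0.043235 = 1.6993.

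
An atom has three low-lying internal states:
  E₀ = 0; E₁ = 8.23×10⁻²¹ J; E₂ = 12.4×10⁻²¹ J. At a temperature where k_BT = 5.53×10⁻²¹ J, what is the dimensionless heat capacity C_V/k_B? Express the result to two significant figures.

Eᵢ/kT = 0, 1.488, 2.242.
Z = Σ e^(−Eᵢ/kT) = e^(−0) + e^(−1.488) + e^(−2.242) = 1.000 + 0.2258 + 0.1062 = 1.332.
⟨E⟩ = 2.384, ⟨E²⟩ = 23.74.
C_V/k_B = (⟨E²⟩ − ⟨E⟩²)/(kT)² = (23.74 − 5.683)/30.58 = 0.59.

0.59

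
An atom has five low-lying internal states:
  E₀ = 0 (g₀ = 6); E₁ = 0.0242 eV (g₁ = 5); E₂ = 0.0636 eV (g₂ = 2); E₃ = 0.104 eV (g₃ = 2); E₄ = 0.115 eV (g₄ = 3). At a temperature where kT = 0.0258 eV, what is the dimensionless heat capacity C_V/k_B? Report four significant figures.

Eᵢ/kT = 0, 0.937984, 2.46512, 4.03101, 4.45736.
Z = Σ gᵢe^(−Eᵢ/kT) = 6·e^(−0) + 5·e^(−0.937984) + 2·e^(−2.46512) + 2·e^(−4.03101) + 3·e^(−4.45736) = 6.00000 + 1.95708 + 0.169997 + 0.0355128 + 0.0347788 = 8.19737.
⟨E⟩ = 0.00803502 eV, ⟨E²⟩ = 0.000326670 eV².
C_V/k_B = (⟨E²⟩ − ⟨E⟩²)/(kT)² = (0.000326670 − 0.0000645615)/0.000665640 = 0.3938.

0.3938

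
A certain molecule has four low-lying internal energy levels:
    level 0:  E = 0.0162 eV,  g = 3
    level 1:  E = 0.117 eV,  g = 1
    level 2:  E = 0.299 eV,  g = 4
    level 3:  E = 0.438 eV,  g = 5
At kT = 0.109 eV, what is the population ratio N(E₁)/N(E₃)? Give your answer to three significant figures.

n₁/n₃ = (g₁/g₃) exp[−(E₁−E₃)/kT] = (1/5) × exp(−(-0.321 eV)/(0.109 eV)) = (1/5) × exp(2.9450) = 3.80.

3.80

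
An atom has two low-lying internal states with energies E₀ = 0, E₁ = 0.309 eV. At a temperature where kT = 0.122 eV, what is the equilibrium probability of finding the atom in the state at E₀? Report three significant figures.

Eᵢ/kT = 0, 2.5328.
Z = Σ e^(−Eᵢ/kT) = e^(−0) + e^(−2.5328) = 1.0000 + 0.079436 = 1.0794.
P₀ = e^(−E₀/kT) / Z = 1.0000/1.0794 = 0.926.

0.926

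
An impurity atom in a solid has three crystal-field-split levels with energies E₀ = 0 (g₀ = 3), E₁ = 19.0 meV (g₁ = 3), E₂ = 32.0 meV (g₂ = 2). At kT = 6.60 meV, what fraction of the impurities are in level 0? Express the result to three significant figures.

0.942

Eᵢ/kT = 0, 2.8788, 4.8485.
Z = Σ gᵢe^(−Eᵢ/kT) = 3·e^(−0) + 3·e^(−2.8788) + 2·e^(−4.8485) = 3.0000 + 0.16861 + 0.015680 = 3.1843.
P₀ = g₀ e^(−E₀/kT) / Z = 3.0000/3.1843 = 0.942.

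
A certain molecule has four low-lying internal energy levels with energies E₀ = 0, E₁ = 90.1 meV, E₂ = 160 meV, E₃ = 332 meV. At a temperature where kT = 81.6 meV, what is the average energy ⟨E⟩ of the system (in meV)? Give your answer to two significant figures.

Eᵢ/kT = 0, 1.104, 1.961, 4.069.
Z = Σ e^(−Eᵢ/kT) = e^(−0) + e^(−1.104) + e^(−1.961) + e^(−4.069) = 1.000 + 0.3315 + 0.1407 + 0.01709 = 1.489.
⟨E⟩ = Σ Eᵢ e^(−Eᵢ/kT) / Z = (0·1.000 + 90.1·0.3315 + 160·0.1407 + 332·0.01709) / 1.489 = 39 meV.

39 meV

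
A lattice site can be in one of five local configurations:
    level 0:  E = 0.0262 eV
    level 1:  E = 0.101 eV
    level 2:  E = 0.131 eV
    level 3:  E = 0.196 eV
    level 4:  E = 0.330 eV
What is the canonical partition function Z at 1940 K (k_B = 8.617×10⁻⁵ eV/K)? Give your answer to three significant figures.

Z = 2.31

k_BT = 8.617×10⁻⁵ × 1940 K = 0.16717 eV.
Eᵢ/kT = 0.15673, 0.60418, 0.78363, 1.1725, 1.9740.
Z = Σ e^(−Eᵢ/kT) = e^(−0.15673) + e^(−0.60418) + e^(−0.78363) + e^(−1.1725) + e^(−1.9740) = 0.85493 + 0.54652 + 0.45675 + 0.30959 + 0.13890 = 2.3067.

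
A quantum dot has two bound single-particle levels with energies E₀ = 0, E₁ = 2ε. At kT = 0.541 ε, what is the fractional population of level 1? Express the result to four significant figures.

Eᵢ/kT = 0, 3.69686.
Z = Σ e^(−Eᵢ/kT) = e^(−0) + e^(−3.69686) = 1.00000 + 0.0248013 = 1.02480.
P₁ = e^(−E₁/kT) / Z = 0.0248013/1.02480 = 0.02420.

0.02420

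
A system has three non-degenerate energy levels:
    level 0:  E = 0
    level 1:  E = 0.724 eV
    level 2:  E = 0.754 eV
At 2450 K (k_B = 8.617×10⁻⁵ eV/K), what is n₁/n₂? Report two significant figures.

1.2

k_BT = 8.617×10⁻⁵ × 2450 K = 0.2111 eV.
n₁/n₂ = exp[−(E₁−E₂)/kT] = exp(−(-0.030 eV)/(0.2111 eV)) = exp(0.1421) = 1.2.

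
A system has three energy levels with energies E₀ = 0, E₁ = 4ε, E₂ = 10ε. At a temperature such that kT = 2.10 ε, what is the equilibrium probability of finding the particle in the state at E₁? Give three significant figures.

0.129

Eᵢ/kT = 0, 1.9048, 4.7619.
Z = Σ e^(−Eᵢ/kT) = e^(−0) + e^(−1.9048) + e^(−4.7619) = 1.0000 + 0.14885 + 0.0085494 = 1.1574.
P₁ = e^(−E₁/kT) / Z = 0.14885/1.1574 = 0.129.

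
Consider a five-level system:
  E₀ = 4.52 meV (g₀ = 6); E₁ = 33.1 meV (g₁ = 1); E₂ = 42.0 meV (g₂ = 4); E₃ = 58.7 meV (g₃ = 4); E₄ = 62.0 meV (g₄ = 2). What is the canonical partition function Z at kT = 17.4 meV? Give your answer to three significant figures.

Eᵢ/kT = 0.25977, 1.9023, 2.4138, 3.3736, 3.5632.
Z = Σ gᵢe^(−Eᵢ/kT) = 6·e^(−0.25977) + 1·e^(−1.9023) + 4·e^(−2.4138) + 4·e^(−3.3736) + 2·e^(−3.5632) = 4.6274 + 0.14923 + 0.35790 + 0.13706 + 0.056696 = 5.3283.

Z = 5.33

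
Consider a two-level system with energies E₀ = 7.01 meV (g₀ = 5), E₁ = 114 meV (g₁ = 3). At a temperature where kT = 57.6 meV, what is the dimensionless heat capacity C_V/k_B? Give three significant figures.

0.270

Eᵢ/kT = 0.12170, 1.9792.
Z = Σ gᵢe^(−Eᵢ/kT) = 5·e^(−0.12170) + 3·e^(−1.9792) = 4.4271 + 0.41454 = 4.8416.
⟨E⟩ = 16.171 meV, ⟨E²⟩ = 1157.7 meV².
C_V/k_B = (⟨E²⟩ − ⟨E⟩²)/(kT)² = (1157.7 − 261.50)/3317.8 = 0.270.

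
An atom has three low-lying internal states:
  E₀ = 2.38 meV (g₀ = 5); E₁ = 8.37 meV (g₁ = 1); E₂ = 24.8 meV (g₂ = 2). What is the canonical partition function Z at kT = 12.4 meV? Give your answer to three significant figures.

Eᵢ/kT = 0.19194, 0.67500, 2.0000.
Z = Σ gᵢe^(−Eᵢ/kT) = 5·e^(−0.19194) + 1·e^(−0.67500) + 2·e^(−2.0000) = 4.1268 + 0.50916 + 0.27067 = 4.9066.

Z = 4.91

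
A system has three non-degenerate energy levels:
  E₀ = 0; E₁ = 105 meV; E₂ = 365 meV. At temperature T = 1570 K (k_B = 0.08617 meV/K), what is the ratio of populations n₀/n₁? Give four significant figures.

k_BT = 0.08617 × 1570 K = 135.287 meV.
n₀/n₁ = exp[−(E₀−E₁)/kT] = exp(−(-105 meV)/(135.287 meV)) = exp(0.776128) = 2.173.

2.173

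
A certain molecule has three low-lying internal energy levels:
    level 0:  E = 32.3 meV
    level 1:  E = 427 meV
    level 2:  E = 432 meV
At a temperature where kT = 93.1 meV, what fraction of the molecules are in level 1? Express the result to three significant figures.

0.0140

Eᵢ/kT = 0.34694, 4.5865, 4.6402.
Z = Σ e^(−Eᵢ/kT) = e^(−0.34694) + e^(−4.5865) + e^(−4.6402) = 0.70685 + 0.010188 + 0.0096558 = 0.72669.
P₁ = e^(−E₁/kT) / Z = 0.010188/0.72669 = 0.0140.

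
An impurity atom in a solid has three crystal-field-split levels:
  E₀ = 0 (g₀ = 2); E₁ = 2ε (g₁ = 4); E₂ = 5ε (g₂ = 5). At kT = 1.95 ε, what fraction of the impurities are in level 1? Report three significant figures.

Eᵢ/kT = 0, 1.0256, 2.5641.
Z = Σ gᵢe^(−Eᵢ/kT) = 2·e^(−0) + 4·e^(−1.0256) + 5·e^(−2.5641) = 2.0000 + 1.4343 + 0.38494 = 3.8192.
P₁ = g₁ e^(−E₁/kT) / Z = 1.4343/3.8192 = 0.376.

0.376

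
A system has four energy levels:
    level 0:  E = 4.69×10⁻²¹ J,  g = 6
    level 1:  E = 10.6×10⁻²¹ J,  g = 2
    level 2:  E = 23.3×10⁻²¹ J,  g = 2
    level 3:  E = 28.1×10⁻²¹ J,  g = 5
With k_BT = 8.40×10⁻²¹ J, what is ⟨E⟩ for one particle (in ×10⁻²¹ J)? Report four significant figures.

6.968 ×10⁻²¹ J

Eᵢ/kT = 0.558333, 1.26190, 2.77381, 3.34524.
Z = Σ gᵢe^(−Eᵢ/kT) = 6·e^(−0.558333) + 2·e^(−1.26190) + 2·e^(−2.77381) + 5·e^(−3.34524) = 3.43297 + 0.566231 + 0.124847 + 0.176259 = 4.30031.
⟨E⟩ = Σ Eᵢ gᵢe^(−Eᵢ/kT) / Z = (4.69·3.43297 + 10.6·0.566231 + 23.3·0.124847 + 28.1·0.176259) / 4.30031 = 6.968 ×10⁻²¹ J.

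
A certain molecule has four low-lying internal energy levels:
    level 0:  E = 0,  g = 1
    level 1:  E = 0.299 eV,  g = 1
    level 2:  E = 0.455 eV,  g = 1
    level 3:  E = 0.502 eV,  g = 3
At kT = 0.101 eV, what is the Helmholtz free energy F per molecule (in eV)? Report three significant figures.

-0.00812 eV

Eᵢ/kT = 0, 2.9604, 4.5050, 4.9703.
Z = Σ gᵢe^(−Eᵢ/kT) = 1·e^(−0) + 1·e^(−2.9604) + 1·e^(−4.5050) + 3·e^(−4.9703) = 1.0000 + 0.051798 + 0.011054 + 0.020823 = 1.0837.
F = −kT ln Z = −0.101 × ln(1.0837) = −0.101 × 0.080381 = -0.00812 eV.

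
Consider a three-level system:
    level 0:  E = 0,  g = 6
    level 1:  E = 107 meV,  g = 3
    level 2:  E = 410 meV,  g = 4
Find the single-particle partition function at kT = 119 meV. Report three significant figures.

Z = 7.35

Eᵢ/kT = 0, 0.89916, 3.4454.
Z = Σ gᵢe^(−Eᵢ/kT) = 6·e^(−0) + 3·e^(−0.89916) + 4·e^(−3.4454) = 6.0000 + 1.2207 + 0.12757 = 7.3483.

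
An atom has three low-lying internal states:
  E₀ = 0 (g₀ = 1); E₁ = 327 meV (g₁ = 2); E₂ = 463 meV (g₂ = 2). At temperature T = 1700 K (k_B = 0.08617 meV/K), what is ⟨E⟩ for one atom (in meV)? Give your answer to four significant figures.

k_BT = 0.08617 × 1700 K = 146.489 meV.
Eᵢ/kT = 0, 2.23225, 3.16065.
Z = Σ gᵢe^(−Eᵢ/kT) = 1·e^(−0) + 2·e^(−2.23225) + 2·e^(−3.16065) = 1.00000 + 0.214574 + 0.0847963 = 1.29937.
⟨E⟩ = Σ Eᵢ gᵢe^(−Eᵢ/kT) / Z = (0·1.00000 + 327·0.214574 + 463·0.0847963) / 1.29937 = 84.21 meV.

84.21 meV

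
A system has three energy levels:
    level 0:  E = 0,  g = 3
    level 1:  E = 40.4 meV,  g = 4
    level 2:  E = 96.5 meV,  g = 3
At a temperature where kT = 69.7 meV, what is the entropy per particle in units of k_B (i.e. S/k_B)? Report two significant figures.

2.2

Eᵢ/kT = 0, 0.5796, 1.385.
Z = Σ gᵢe^(−Eᵢ/kT) = 3·e^(−0) + 4·e^(−0.5796) + 3·e^(−1.385) = 3.000 + 2.240 + 0.7510 = 5.991.
⟨E⟩ = Σ EᵢPᵢ = 27.20 meV.
S/k_B = ln Z + ⟨E⟩/kT = ln(5.991) + 27.20/69.7 = 1.790 + 0.3902 = 2.2.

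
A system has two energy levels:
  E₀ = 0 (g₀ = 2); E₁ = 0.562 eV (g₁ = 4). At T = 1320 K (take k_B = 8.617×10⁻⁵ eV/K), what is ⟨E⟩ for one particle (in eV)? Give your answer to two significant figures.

0.0079 eV

k_BT = 8.617×10⁻⁵ × 1320 K = 0.1137 eV.
Eᵢ/kT = 0, 4.943.
Z = Σ gᵢe^(−Eᵢ/kT) = 2·e^(−0) + 4·e^(−4.943) = 2.000 + 0.02853 = 2.029.
⟨E⟩ = Σ Eᵢ gᵢe^(−Eᵢ/kT) / Z = (0·2.000 + 0.562·0.02853) / 2.029 = 0.0079 eV.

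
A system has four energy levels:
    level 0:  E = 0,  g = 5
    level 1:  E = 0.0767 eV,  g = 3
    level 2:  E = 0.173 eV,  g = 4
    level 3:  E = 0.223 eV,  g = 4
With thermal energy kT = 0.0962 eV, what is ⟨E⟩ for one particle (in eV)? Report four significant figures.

Eᵢ/kT = 0, 0.797297, 1.79834, 2.31809.
Z = Σ gᵢe^(−Eᵢ/kT) = 5·e^(−0) + 3·e^(−0.797297) + 4·e^(−1.79834) + 4·e^(−2.31809) = 5.00000 + 1.35164 + 0.662294 + 0.393846 = 7.40778.
⟨E⟩ = Σ Eᵢ gᵢe^(−Eᵢ/kT) / Z = (0·5.00000 + 0.0767·1.35164 + 0.173·0.662294 + 0.223·0.393846) / 7.40778 = 0.04132 eV.

0.04132 eV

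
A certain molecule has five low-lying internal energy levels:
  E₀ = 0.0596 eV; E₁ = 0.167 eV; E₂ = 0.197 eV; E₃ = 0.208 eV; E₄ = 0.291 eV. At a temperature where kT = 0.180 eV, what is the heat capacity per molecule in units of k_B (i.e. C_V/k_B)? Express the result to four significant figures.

0.1844

Eᵢ/kT = 0.331111, 0.927778, 1.09444, 1.15556, 1.61667.
Z = Σ e^(−Eᵢ/kT) = e^(−0.331111) + e^(−0.927778) + e^(−1.09444) + e^(−1.15556) + e^(−1.61667) = 0.718125 + 0.395431 + 0.334727 + 0.314881 + 0.198559 = 1.96172.
⟨E⟩ = 0.151935 eV, ⟨E²⟩ = 0.0290595 eV².
C_V/k_B = (⟨E²⟩ − ⟨E⟩²)/(kT)² = (0.0290595 − 0.0230842)/0.0324000 = 0.1844.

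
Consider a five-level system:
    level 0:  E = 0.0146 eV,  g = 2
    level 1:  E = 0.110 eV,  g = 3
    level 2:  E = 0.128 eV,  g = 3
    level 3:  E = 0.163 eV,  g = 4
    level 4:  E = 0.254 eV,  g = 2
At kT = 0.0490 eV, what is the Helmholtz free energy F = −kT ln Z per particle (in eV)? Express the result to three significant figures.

-0.0381 eV

Eᵢ/kT = 0.29796, 2.2449, 2.6122, 3.3265, 5.1837.
Z = Σ gᵢe^(−Eᵢ/kT) = 2·e^(−0.29796) + 3·e^(−2.2449) + 3·e^(−2.6122) + 4·e^(−3.3265) + 2·e^(−5.1837) = 1.4847 + 0.31781 + 0.22012 + 0.14367 + 0.011214 = 2.1775.
F = −kT ln Z = −0.0490 × ln(2.1775) = −0.0490 × 0.77818 = -0.0381 eV.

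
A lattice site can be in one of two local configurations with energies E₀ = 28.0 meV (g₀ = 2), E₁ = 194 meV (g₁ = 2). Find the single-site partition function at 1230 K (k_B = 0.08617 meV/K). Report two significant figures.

Z = 1.9

k_BT = 0.08617 × 1230 K = 106.0 meV.
Eᵢ/kT = 0.2642, 1.830.
Z = Σ gᵢe^(−Eᵢ/kT) = 2·e^(−0.2642) + 2·e^(−1.830) = 1.536 + 0.3208 = 1.857.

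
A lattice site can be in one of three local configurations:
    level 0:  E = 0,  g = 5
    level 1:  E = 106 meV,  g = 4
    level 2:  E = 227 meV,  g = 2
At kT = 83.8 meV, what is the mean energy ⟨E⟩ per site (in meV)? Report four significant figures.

23.94 meV

Eᵢ/kT = 0, 1.26492, 2.70883.
Z = Σ gᵢe^(−Eᵢ/kT) = 5·e^(−0) + 4·e^(−1.26492) + 2·e^(−2.70883) = 5.00000 + 1.12905 + 0.133229 = 6.26228.
⟨E⟩ = Σ Eᵢ gᵢe^(−Eᵢ/kT) / Z = (0·5.00000 + 106·1.12905 + 227·0.133229) / 6.26228 = 23.94 meV.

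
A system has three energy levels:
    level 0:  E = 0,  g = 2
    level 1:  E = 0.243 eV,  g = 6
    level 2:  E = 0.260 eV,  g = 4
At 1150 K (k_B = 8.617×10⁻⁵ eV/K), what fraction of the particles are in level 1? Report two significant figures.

0.18

k_BT = 8.617×10⁻⁵ × 1150 K = 0.09910 eV.
Eᵢ/kT = 0, 2.452, 2.624.
Z = Σ gᵢe^(−Eᵢ/kT) = 2·e^(−0) + 6·e^(−2.452) + 4·e^(−2.624) = 2.000 + 0.5167 + 0.2900 = 2.807.
P₁ = g₁ e^(−E₁/kT) / Z = 0.5167/2.807 = 0.18.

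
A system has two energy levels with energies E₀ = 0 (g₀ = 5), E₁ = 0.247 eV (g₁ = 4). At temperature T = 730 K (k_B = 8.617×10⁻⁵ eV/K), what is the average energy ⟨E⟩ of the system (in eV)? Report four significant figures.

k_BT = 8.617×10⁻⁵ × 730 K = 0.0629041 eV.
Eᵢ/kT = 0, 3.92661.
Z = Σ gᵢe^(−Eᵢ/kT) = 5·e^(−0) + 4·e^(−3.92661) = 5.00000 + 0.0788415 = 5.07884.
⟨E⟩ = Σ Eᵢ gᵢe^(−Eᵢ/kT) / Z = (0·5.00000 + 0.247·0.0788415) / 5.07884 = 0.003834 eV.

0.003834 eV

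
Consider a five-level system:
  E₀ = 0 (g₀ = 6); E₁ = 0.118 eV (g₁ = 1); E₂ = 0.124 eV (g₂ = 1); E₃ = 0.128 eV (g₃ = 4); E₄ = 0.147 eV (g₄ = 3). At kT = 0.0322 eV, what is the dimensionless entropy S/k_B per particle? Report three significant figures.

1.92

Eᵢ/kT = 0, 3.6646, 3.8509, 3.9752, 4.5652.
Z = Σ gᵢe^(−Eᵢ/kT) = 6·e^(−0) + 1·e^(−3.6646) + 1·e^(−3.8509) + 4·e^(−3.9752) + 3·e^(−4.5652) = 6.0000 + 0.025614 + 0.021261 + 0.075102 + 0.031223 = 6.1532.
⟨E⟩ = Σ EᵢPᵢ = 0.0032279 eV.
S/k_B = ln Z + ⟨E⟩/kT = ln(6.1532) + 0.0032279/0.0322 = 1.8170 + 0.10025 = 1.92.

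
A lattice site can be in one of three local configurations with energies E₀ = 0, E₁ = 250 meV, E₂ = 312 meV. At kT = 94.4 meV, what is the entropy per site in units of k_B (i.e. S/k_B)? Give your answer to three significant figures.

Eᵢ/kT = 0, 2.6483, 3.3051.
Z = Σ e^(−Eᵢ/kT) = e^(−0) + e^(−2.6483) + e^(−3.3051) = 1.0000 + 0.070771 + 0.036696 = 1.1075.
⟨E⟩ = Σ EᵢPᵢ = 26.313 meV.
S/k_B = ln Z + ⟨E⟩/kT = ln(1.1075) + 26.313/94.4 = 0.10211 + 0.27874 = 0.381.

0.381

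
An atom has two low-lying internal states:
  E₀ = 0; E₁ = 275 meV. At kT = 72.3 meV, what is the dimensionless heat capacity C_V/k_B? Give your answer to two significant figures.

0.31

Eᵢ/kT = 0, 3.804.
Z = Σ e^(−Eᵢ/kT) = e^(−0) + e^(−3.804) = 1.000 + 0.02228 = 1.022.
⟨E⟩ = 5.995 meV, ⟨E²⟩ = 1649 meV².
C_V/k_B = (⟨E²⟩ − ⟨E⟩²)/(kT)² = (1649 − 35.94)/5227 = 0.31.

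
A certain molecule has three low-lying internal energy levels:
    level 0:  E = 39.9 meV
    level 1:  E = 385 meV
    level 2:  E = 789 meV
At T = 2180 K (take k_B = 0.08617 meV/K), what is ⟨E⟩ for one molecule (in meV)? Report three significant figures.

k_BT = 0.08617 × 2180 K = 187.85 meV.
Eᵢ/kT = 0.21240, 2.0495, 4.2002.
Z = Σ e^(−Eᵢ/kT) = e^(−0.21240) + e^(−2.0495) + e^(−4.2002) = 0.80864 + 0.12880 + 0.014993 = 0.95243.
⟨E⟩ = Σ Eᵢ e^(−Eᵢ/kT) / Z = (39.9·0.80864 + 385·0.12880 + 789·0.014993) / 0.95243 = 98.4 meV.

98.4 meV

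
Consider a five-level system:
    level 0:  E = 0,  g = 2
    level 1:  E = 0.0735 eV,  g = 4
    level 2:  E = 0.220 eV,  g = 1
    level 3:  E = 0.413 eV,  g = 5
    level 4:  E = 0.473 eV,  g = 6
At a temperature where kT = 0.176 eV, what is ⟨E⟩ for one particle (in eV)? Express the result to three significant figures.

Eᵢ/kT = 0, 0.41761, 1.2500, 2.3466, 2.6875.
Z = Σ gᵢe^(−Eᵢ/kT) = 2·e^(−0) + 4·e^(−0.41761) + 1·e^(−1.2500) + 5·e^(−2.3466) + 6·e^(−2.6875) = 2.0000 + 2.6345 + 0.28650 + 0.47847 + 0.40831 = 5.8078.
⟨E⟩ = Σ Eᵢ gᵢe^(−Eᵢ/kT) / Z = (0·2.0000 + 0.0735·2.6345 + 0.220·0.28650 + 0.413·0.47847 + 0.473·0.40831) / 5.8078 = 0.111 eV.

0.111 eV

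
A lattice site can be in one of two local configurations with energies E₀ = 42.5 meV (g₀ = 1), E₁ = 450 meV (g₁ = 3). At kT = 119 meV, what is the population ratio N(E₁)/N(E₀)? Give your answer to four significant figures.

n₁/n₀ = (g₁/g₀) exp[−(E₁−E₀)/kT] = (3/1) × exp(−(407.5 meV)/(119 meV)) = (3/1) × exp(-3.42437) = 0.09771.

0.09771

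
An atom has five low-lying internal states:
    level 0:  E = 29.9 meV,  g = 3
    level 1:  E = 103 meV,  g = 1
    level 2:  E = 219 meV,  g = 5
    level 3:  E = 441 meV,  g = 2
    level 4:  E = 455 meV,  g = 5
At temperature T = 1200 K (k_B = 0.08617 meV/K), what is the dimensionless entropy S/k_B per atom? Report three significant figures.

k_BT = 0.08617 × 1200 K = 103.40 meV.
Eᵢ/kT = 0.28917, 0.99613, 2.1180, 4.2650, 4.4004.
Z = Σ gᵢe^(−Eᵢ/kT) = 3·e^(−0.28917) + 1·e^(−0.99613) + 5·e^(−2.1180) + 2·e^(−4.2650) + 5·e^(−4.4004) = 2.2467 + 0.36931 + 0.60136 + 0.028104 + 0.061362 = 3.3068.
⟨E⟩ = Σ EᵢPᵢ = 83.835 meV.
S/k_B = ln Z + ⟨E⟩/kT = ln(3.3068) + 83.835/103.40 = 1.1960 + 0.81078 = 2.01.

2.01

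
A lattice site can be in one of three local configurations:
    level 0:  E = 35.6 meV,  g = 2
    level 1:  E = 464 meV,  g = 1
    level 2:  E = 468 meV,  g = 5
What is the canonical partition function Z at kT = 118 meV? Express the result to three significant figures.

Eᵢ/kT = 0.30169, 3.9322, 3.9661.
Z = Σ gᵢe^(−Eᵢ/kT) = 2·e^(−0.30169) + 1·e^(−3.9322) + 5·e^(−3.9661) = 1.4791 + 0.019601 + 0.094736 = 1.5934.

Z = 1.59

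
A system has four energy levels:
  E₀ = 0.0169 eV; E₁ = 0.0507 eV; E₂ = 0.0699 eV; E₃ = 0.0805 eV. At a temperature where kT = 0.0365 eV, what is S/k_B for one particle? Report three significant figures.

Eᵢ/kT = 0.46301, 1.3890, 1.9151, 2.2055.
Z = Σ e^(−Eᵢ/kT) = e^(−0.46301) + e^(−1.3890) + e^(−1.9151) + e^(−2.2055) = 0.62939 + 0.24932 + 0.14733 + 0.11020 = 1.1362.
⟨E⟩ = Σ EᵢPᵢ = 0.037358 eV.
S/k_B = ln Z + ⟨E⟩/kT = ln(1.1362) + 0.037358/0.0365 = 0.12769 + 1.0235 = 1.15.

1.15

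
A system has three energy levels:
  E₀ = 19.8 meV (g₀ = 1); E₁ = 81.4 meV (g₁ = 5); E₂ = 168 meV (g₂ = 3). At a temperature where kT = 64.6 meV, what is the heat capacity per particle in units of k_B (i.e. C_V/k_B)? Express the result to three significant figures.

0.421

Eᵢ/kT = 0.30650, 1.2601, 2.6006.
Z = Σ gᵢe^(−Eᵢ/kT) = 1·e^(−0.30650) + 5·e^(−1.2601) + 3·e^(−2.6006) = 0.73602 + 1.4181 + 0.22269 = 2.3768.
⟨E⟩ = 70.439 meV, ⟨E²⟩ = 6719.1 meV².
C_V/k_B = (⟨E²⟩ − ⟨E⟩²)/(kT)² = (6719.1 − 4961.7)/4173.2 = 0.421.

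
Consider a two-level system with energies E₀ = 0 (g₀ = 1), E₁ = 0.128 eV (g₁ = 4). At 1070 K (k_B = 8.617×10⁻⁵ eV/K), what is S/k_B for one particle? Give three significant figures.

1.39

k_BT = 8.617×10⁻⁵ × 1070 K = 0.092202 eV.
Eᵢ/kT = 0, 1.3883.
Z = Σ gᵢe^(−Eᵢ/kT) = 1·e^(−0) + 4·e^(−1.3883) = 1.0000 + 0.99800 = 1.9980.
⟨E⟩ = Σ EᵢPᵢ = 0.063936 eV.
S/k_B = ln Z + ⟨E⟩/kT = ln(1.9980) + 0.063936/0.092202 = 0.69215 + 0.69343 = 1.39.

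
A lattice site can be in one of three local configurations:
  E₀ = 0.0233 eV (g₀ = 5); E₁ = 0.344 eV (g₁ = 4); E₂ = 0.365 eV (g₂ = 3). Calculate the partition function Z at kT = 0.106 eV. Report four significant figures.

Z = 4.265

Eᵢ/kT = 0.219811, 3.24528, 3.44340.
Z = Σ gᵢe^(−Eᵢ/kT) = 5·e^(−0.219811) + 4·e^(−3.24528) + 3·e^(−3.44340) = 4.01335 + 0.155831 + 0.0958676 = 4.26505.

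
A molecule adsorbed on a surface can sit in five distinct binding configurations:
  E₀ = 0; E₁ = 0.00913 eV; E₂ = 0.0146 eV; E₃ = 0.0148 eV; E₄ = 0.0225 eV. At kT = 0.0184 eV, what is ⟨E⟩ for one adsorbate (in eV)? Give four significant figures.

0.009065 eV

Eᵢ/kT = 0, 0.496196, 0.793478, 0.804348, 1.22283.
Z = Σ e^(−Eᵢ/kT) = e^(−0) + e^(−0.496196) + e^(−0.793478) + e^(−0.804348) + e^(−1.22283) = 1.00000 + 0.608842 + 0.452269 + 0.447380 + 0.294396 = 2.80289.
⟨E⟩ = Σ Eᵢ e^(−Eᵢ/kT) / Z = (0·1.00000 + 0.00913·0.608842 + 0.0146·0.452269 + 0.0148·0.447380 + 0.0225·0.294396) / 2.80289 = 0.009065 eV.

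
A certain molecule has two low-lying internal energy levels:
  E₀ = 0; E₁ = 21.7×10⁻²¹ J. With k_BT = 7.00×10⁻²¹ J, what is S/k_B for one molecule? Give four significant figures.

0.1777

Eᵢ/kT = 0, 3.10000.
Z = Σ e^(−Eᵢ/kT) = e^(−0) + e^(−3.10000) = 1.00000 + 0.0450492 = 1.04505.
⟨E⟩ = Σ EᵢPᵢ = 0.935427 ×10⁻²¹ J.
S/k_B = ln Z + ⟨E⟩/kT = ln(1.04505) + 0.935427/7.00 = 0.0440647 + 0.133632 = 0.1777.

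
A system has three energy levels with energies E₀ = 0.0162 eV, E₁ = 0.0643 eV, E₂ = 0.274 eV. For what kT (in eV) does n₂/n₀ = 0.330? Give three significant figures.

n₂/n₀ = exp[−(E₂−E₀)/kT] = 0.330.
⇒ (E₂−E₀)/kT = ln(1/0.330) = ln(3.0303) = 1.1087.
kT = 0.2578 eV / 1.1087 = 0.233 eV.

0.233 eV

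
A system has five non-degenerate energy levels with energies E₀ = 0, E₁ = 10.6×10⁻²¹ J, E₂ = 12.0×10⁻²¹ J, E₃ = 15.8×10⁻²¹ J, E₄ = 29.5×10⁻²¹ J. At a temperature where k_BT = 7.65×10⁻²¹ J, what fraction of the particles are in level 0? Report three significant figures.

Eᵢ/kT = 0, 1.3856, 1.5686, 2.0654, 3.8562.
Z = Σ e^(−Eᵢ/kT) = e^(−0) + e^(−1.3856) + e^(−1.5686) + e^(−2.0654) + e^(−3.8562) = 1.0000 + 0.25017 + 0.20834 + 0.12677 + 0.021148 = 1.6064.
P₀ = e^(−E₀/kT) / Z = 1.0000/1.6064 = 0.623.

0.623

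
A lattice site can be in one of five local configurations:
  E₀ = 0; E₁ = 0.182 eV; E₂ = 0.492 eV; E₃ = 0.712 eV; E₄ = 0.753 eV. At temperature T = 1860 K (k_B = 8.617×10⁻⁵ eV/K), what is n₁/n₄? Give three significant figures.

k_BT = 8.617×10⁻⁵ × 1860 K = 0.16028 eV.
n₁/n₄ = exp[−(E₁−E₄)/kT] = exp(−(-0.571 eV)/(0.16028 eV)) = exp(3.5625) = 35.3.

35.3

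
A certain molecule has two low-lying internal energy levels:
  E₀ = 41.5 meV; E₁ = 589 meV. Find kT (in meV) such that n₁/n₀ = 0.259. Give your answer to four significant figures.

n₁/n₀ = exp[−(E₁−E₀)/kT] = 0.259.
⇒ (E₁−E₀)/kT = ln(1/0.259) = ln(3.86100) = 1.35093.
kT = 547.5 meV / 1.35093 = 405.3 meV.

405.3 meV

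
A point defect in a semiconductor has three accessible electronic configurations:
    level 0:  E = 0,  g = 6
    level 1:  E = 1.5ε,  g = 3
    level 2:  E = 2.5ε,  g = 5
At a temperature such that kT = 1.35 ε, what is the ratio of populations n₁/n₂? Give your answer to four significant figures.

n₁/n₂ = (g₁/g₂) exp[−(E₁−E₂)/kT] = (3/5) × exp(−(-1.0ε)/(1.35ε)) = (3/5) × exp(0.740741) = 1.258.

1.258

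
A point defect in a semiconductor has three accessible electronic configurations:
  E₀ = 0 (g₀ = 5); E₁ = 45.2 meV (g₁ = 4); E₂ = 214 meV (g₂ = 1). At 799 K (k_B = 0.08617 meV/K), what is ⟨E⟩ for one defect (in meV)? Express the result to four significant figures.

14.51 meV

k_BT = 0.08617 × 799 K = 68.8498 meV.
Eᵢ/kT = 0, 0.656502, 3.10822.
Z = Σ gᵢe^(−Eᵢ/kT) = 5·e^(−0) + 4·e^(−0.656502) + 1·e^(−3.10822) = 5.00000 + 2.07465 + 0.0446804 = 7.11933.
⟨E⟩ = Σ Eᵢ gᵢe^(−Eᵢ/kT) / Z = (0·5.00000 + 45.2·2.07465 + 214·0.0446804) / 7.11933 = 14.51 meV.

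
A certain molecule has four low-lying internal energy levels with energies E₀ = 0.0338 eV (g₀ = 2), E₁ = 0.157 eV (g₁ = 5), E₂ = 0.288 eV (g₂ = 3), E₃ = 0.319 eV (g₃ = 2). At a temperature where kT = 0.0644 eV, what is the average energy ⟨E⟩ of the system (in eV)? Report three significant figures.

0.0737 eV

Eᵢ/kT = 0.52484, 2.4379, 4.4720, 4.9534.
Z = Σ gᵢe^(−Eᵢ/kT) = 2·e^(−0.52484) + 5·e^(−2.4379) + 3·e^(−4.4720) + 2·e^(−4.9534) = 1.1833 + 0.43672 + 0.034273 + 0.014119 = 1.6684.
⟨E⟩ = Σ Eᵢ gᵢe^(−Eᵢ/kT) / Z = (0.0338·1.1833 + 0.157·0.43672 + 0.288·0.034273 + 0.319·0.014119) / 1.6684 = 0.0737 eV.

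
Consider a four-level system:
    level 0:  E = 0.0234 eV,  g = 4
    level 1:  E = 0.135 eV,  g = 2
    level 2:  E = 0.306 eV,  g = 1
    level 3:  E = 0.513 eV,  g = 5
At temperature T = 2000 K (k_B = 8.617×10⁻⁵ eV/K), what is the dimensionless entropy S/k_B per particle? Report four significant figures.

2.041

k_BT = 8.617×10⁻⁵ × 2000 K = 0.172340 eV.
Eᵢ/kT = 0.135778, 0.783335, 1.77556, 2.97667.
Z = Σ gᵢe^(−Eᵢ/kT) = 4·e^(−0.135778) + 2·e^(−0.783335) + 1·e^(−1.77556) + 5·e^(−2.97667) = 3.49215 + 0.913760 + 0.169389 + 0.254811 = 4.83011.
⟨E⟩ = Σ EᵢPᵢ = 0.0802518 eV.
S/k_B = ln Z + ⟨E⟩/kT = ln(4.83011) + 0.0802518/0.172340 = 1.57487 + 0.465660 = 2.041.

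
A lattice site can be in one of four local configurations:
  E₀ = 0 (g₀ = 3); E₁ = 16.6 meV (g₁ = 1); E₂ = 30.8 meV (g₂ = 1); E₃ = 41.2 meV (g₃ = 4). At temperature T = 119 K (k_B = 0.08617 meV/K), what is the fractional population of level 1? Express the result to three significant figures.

k_BT = 0.08617 × 119 K = 10.254 meV.
Eᵢ/kT = 0, 1.6189, 3.0037, 4.0179.
Z = Σ gᵢe^(−Eᵢ/kT) = 3·e^(−0) + 1·e^(−1.6189) + 1·e^(−3.0037) + 4·e^(−4.0179) = 3.0000 + 0.19812 + 0.049603 + 0.071963 = 3.3197.
P₁ = g₁ e^(−E₁/kT) / Z = 0.19812/3.3197 = 0.0597.

0.0597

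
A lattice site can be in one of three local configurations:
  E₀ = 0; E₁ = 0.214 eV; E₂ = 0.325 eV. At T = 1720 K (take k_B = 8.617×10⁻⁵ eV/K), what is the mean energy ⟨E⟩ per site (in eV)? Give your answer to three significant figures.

k_BT = 8.617×10⁻⁵ × 1720 K = 0.14821 eV.
Eᵢ/kT = 0, 1.4439, 2.1928.
Z = Σ e^(−Eᵢ/kT) = e^(−0) + e^(−1.4439) + e^(−2.1928) = 1.0000 + 0.23601 + 0.11160 = 1.3476.
⟨E⟩ = Σ Eᵢ e^(−Eᵢ/kT) / Z = (0·1.0000 + 0.214·0.23601 + 0.325·0.11160) / 1.3476 = 0.0644 eV.

0.0644 eV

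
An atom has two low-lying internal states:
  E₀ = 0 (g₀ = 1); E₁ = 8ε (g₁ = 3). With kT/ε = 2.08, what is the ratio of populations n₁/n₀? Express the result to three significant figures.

0.0641

n₁/n₀ = (g₁/g₀) exp[−(E₁−E₀)/kT] = (3/1) × exp(−(8ε)/(2.08ε)) = (3/1) × exp(-3.8462) = 0.0641.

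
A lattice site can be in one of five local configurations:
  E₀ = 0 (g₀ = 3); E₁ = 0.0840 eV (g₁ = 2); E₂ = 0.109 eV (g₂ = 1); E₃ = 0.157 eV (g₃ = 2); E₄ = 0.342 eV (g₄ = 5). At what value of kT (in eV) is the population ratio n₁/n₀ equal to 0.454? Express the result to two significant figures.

0.22 eV

n₁/n₀ = (g₁/g₀) exp[−(E₁−E₀)/kT] = 0.454.
⇒ (E₁−E₀)/kT = ln((2/3)/0.454) = ln(1.468) = 0.3839.
kT = 0.0840 eV / 0.3839 = 0.22 eV.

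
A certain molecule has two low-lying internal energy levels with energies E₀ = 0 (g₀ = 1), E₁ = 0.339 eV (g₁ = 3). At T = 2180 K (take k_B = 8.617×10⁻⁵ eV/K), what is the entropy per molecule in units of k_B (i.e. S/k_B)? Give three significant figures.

0.998

k_BT = 8.617×10⁻⁵ × 2180 K = 0.18785 eV.
Eᵢ/kT = 0, 1.8046.
Z = Σ gᵢe^(−Eᵢ/kT) = 1·e^(−0) + 3·e^(−1.8046) = 1.0000 + 0.49362 = 1.4936.
⟨E⟩ = Σ EᵢPᵢ = 0.11204 eV.
S/k_B = ln Z + ⟨E⟩/kT = ln(1.4936) + 0.11204/0.18785 = 0.40119 + 0.59643 = 0.998.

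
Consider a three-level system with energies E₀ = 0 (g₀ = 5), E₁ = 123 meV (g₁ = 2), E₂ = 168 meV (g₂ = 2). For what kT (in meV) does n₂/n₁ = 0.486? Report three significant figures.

62.4 meV

n₂/n₁ = (g₂/g₁) exp[−(E₂−E₁)/kT] = 0.486.
⇒ (E₂−E₁)/kT = ln((2/2)/0.486) = ln(2.0576) = 0.72154.
kT = 45 meV / 0.72154 = 62.4 meV.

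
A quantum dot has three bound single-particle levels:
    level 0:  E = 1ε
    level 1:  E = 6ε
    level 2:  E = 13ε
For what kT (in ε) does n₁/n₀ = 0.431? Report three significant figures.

n₁/n₀ = exp[−(E₁−E₀)/kT] = 0.431.
⇒ (E₁−E₀)/kT = ln(1/0.431) = ln(2.3202) = 0.84165.
kT = 5ε / 0.84165 = 5.94 ε.

5.94 ε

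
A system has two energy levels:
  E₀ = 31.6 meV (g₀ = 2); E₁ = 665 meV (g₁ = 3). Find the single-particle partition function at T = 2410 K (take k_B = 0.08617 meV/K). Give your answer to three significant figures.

Z = 1.84

k_BT = 0.08617 × 2410 K = 207.67 meV.
Eᵢ/kT = 0.15216, 3.2022.
Z = Σ gᵢe^(−Eᵢ/kT) = 2·e^(−0.15216) + 3·e^(−3.2022) = 1.7177 + 0.12202 = 1.8397.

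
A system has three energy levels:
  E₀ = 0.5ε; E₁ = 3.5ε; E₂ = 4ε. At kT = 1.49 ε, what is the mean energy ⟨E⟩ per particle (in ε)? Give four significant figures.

1.098 ε

Eᵢ/kT = 0.335570, 2.34899, 2.68456.
Z = Σ e^(−Eᵢ/kT) = e^(−0.335570) + e^(−2.34899) + e^(−2.68456) = 0.714930 + 0.0954655 + 0.0682512 = 0.878647.
⟨E⟩ = Σ Eᵢ e^(−Eᵢ/kT) / Z = (0.5·0.714930 + 3.5·0.0954655 + 4·0.0682512) / 0.878647 = 1.098 ε.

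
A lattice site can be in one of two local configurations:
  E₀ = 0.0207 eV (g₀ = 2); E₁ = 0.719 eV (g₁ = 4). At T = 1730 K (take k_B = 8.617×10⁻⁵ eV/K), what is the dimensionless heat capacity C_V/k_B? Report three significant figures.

0.391

k_BT = 8.617×10⁻⁵ × 1730 K = 0.14907 eV.
Eᵢ/kT = 0.13886, 4.8232.
Z = Σ gᵢe^(−Eᵢ/kT) = 2·e^(−0.13886) + 4·e^(−4.8232) = 1.7407 + 0.032164 = 1.7729.
⟨E⟩ = 0.033368 eV, ⟨E²⟩ = 0.0097994 eV².
C_V/k_B = (⟨E²⟩ − ⟨E⟩²)/(kT)² = (0.0097994 − 0.0011134)/0.022222 = 0.391.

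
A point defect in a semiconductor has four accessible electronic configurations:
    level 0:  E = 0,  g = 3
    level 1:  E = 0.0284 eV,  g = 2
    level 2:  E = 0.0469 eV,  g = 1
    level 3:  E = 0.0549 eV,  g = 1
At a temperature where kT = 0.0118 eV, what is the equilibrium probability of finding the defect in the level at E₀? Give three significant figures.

0.935

Eᵢ/kT = 0, 2.4068, 3.9746, 4.6525.
Z = Σ gᵢe^(−Eᵢ/kT) = 3·e^(−0) + 2·e^(−2.4068) + 1·e^(−3.9746) + 1·e^(−4.6525) = 3.0000 + 0.18021 + 0.018787 + 0.0095377 = 3.2085.
P₀ = g₀ e^(−E₀/kT) / Z = 3.0000/3.2085 = 0.935.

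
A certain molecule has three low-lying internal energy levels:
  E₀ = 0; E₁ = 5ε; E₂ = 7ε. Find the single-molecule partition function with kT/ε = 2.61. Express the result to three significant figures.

Eᵢ/kT = 0, 1.9157, 2.6820.
Z = Σ e^(−Eᵢ/kT) = e^(−0) + e^(−1.9157) + e^(−2.6820) = 1.0000 + 0.14724 + 0.068426 = 1.2157.

Z = 1.22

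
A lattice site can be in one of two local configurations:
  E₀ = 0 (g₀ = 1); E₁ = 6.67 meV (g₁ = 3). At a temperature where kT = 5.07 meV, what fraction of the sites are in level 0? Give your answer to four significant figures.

0.5540

Eᵢ/kT = 0, 1.31558.
Z = Σ gᵢe^(−Eᵢ/kT) = 1·e^(−0) + 3·e^(−1.31558) = 1.00000 + 0.804956 = 1.80496.
P₀ = g₀ e^(−E₀/kT) / Z = 1.00000/1.80496 = 0.5540.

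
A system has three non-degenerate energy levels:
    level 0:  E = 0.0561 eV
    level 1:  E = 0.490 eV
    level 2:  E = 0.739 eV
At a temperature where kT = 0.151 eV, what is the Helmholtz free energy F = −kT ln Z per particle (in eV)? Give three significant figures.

0.0463 eV

Eᵢ/kT = 0.37152, 3.2450, 4.8940.
Z = Σ e^(−Eᵢ/kT) = e^(−0.37152) + e^(−3.2450) + e^(−4.8940) = 0.68969 + 0.038969 + 0.0074914 = 0.73615.
F = −kT ln Z = −0.151 × ln(0.73615) = −0.151 × -0.30632 = 0.0463 eV.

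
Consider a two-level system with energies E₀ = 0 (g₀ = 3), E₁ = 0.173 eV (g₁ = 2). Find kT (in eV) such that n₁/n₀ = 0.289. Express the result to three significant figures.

0.207 eV

n₁/n₀ = (g₁/g₀) exp[−(E₁−E₀)/kT] = 0.289.
⇒ (E₁−E₀)/kT = ln((2/3)/0.289) = ln(2.3068) = 0.83586.
kT = 0.173 eV / 0.83586 = 0.207 eV.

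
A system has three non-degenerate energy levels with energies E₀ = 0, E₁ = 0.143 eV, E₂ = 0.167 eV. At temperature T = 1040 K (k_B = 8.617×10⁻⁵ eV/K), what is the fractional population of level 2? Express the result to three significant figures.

0.114

k_BT = 8.617×10⁻⁵ × 1040 K = 0.089617 eV.
Eᵢ/kT = 0, 1.5957, 1.8635.
Z = Σ e^(−Eᵢ/kT) = e^(−0) + e^(−1.5957) + e^(−1.8635) = 1.0000 + 0.20277 + 0.15513 = 1.3579.
P₂ = e^(−E₂/kT) / Z = 0.15513/1.3579 = 0.114.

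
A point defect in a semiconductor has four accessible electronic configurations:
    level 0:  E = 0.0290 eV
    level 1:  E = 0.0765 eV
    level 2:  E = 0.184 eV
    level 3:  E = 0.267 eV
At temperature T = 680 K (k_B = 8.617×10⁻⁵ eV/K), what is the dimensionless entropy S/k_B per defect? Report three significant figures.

0.830

k_BT = 8.617×10⁻⁵ × 680 K = 0.058596 eV.
Eᵢ/kT = 0.49491, 1.3055, 3.1401, 4.5566.
Z = Σ e^(−Eᵢ/kT) = e^(−0.49491) + e^(−1.3055) + e^(−3.1401) + e^(−4.5566) = 0.60963 + 0.27104 + 0.043278 + 0.010498 = 0.93445.
⟨E⟩ = Σ EᵢPᵢ = 0.052630 eV.
S/k_B = ln Z + ⟨E⟩/kT = ln(0.93445) + 0.052630/0.058596 = -0.067797 + 0.89818 = 0.830.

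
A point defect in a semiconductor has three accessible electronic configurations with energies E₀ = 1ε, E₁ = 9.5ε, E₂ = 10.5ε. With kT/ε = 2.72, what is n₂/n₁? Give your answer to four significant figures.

0.6924

n₂/n₁ = exp[−(E₂−E₁)/kT] = exp(−(1.0ε)/(2.72ε)) = exp(-0.367647) = 0.6924.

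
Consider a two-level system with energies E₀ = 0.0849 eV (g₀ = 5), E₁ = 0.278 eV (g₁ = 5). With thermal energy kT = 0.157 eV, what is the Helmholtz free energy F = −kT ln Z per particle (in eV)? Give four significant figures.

Eᵢ/kT = 0.540764, 1.77070.
Z = Σ gᵢe^(−Eᵢ/kT) = 5·e^(−0.540764) + 5·e^(−1.77070) = 2.91152 + 0.851069 = 3.76259.
F = −kT ln Z = −0.157 × ln(3.76259) = −0.157 × 1.32511 = -0.2080 eV.

-0.2080 eV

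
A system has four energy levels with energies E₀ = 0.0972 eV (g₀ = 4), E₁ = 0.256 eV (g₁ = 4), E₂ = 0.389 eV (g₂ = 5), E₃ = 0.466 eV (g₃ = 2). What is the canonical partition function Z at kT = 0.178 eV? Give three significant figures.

Eᵢ/kT = 0.54607, 1.4382, 2.1854, 2.6180.
Z = Σ gᵢe^(−Eᵢ/kT) = 4·e^(−0.54607) + 4·e^(−1.4382) + 5·e^(−2.1854) + 2·e^(−2.6180) = 2.3169 + 0.94942 + 0.56216 + 0.14590 = 3.9744.

Z = 3.97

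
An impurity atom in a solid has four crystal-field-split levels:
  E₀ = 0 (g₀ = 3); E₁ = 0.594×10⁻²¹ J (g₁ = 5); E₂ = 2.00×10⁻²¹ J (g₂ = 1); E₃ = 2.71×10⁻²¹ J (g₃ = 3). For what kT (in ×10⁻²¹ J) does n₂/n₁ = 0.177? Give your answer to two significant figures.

12 ×10⁻²¹ J

n₂/n₁ = (g₂/g₁) exp[−(E₂−E₁)/kT] = 0.177.
⇒ (E₂−E₁)/kT = ln((1/5)/0.177) = ln(1.130) = 0.1222.
kT = 1.406 ×10⁻²¹ J / 0.1222 = 12 ×10⁻²¹ J.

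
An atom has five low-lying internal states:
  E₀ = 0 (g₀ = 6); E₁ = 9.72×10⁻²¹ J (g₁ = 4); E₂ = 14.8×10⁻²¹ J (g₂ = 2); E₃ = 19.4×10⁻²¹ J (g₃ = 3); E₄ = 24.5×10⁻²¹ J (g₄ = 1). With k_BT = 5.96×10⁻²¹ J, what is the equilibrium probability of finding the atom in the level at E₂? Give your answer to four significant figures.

0.02357

Eᵢ/kT = 0, 1.63087, 2.48322, 3.25503, 4.11074.
Z = Σ gᵢe^(−Eᵢ/kT) = 6·e^(−0) + 4·e^(−1.63087) + 2·e^(−2.48322) + 3·e^(−3.25503) + 1·e^(−4.11074) = 6.00000 + 0.783037 + 0.166948 + 0.115739 + 0.0163956 = 7.08212.
P₂ = g₂ e^(−E₂/kT) / Z = 0.166948/7.08212 = 0.02357.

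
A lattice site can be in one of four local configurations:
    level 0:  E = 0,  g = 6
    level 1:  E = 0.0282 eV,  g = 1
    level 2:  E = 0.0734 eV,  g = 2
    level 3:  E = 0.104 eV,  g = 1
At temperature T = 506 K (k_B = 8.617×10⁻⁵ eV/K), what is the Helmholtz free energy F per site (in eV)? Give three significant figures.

-0.0848 eV

k_BT = 8.617×10⁻⁵ × 506 K = 0.043602 eV.
Eᵢ/kT = 0, 0.64676, 1.6834, 2.3852.
Z = Σ gᵢe^(−Eᵢ/kT) = 6·e^(−0) + 1·e^(−0.64676) + 2·e^(−1.6834) + 1·e^(−2.3852) = 6.0000 + 0.52374 + 0.37148 + 0.092071 = 6.9873.
F = −kT ln Z = −0.043602 × ln(6.9873) = −0.043602 × 1.9441 = -0.0848 eV.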